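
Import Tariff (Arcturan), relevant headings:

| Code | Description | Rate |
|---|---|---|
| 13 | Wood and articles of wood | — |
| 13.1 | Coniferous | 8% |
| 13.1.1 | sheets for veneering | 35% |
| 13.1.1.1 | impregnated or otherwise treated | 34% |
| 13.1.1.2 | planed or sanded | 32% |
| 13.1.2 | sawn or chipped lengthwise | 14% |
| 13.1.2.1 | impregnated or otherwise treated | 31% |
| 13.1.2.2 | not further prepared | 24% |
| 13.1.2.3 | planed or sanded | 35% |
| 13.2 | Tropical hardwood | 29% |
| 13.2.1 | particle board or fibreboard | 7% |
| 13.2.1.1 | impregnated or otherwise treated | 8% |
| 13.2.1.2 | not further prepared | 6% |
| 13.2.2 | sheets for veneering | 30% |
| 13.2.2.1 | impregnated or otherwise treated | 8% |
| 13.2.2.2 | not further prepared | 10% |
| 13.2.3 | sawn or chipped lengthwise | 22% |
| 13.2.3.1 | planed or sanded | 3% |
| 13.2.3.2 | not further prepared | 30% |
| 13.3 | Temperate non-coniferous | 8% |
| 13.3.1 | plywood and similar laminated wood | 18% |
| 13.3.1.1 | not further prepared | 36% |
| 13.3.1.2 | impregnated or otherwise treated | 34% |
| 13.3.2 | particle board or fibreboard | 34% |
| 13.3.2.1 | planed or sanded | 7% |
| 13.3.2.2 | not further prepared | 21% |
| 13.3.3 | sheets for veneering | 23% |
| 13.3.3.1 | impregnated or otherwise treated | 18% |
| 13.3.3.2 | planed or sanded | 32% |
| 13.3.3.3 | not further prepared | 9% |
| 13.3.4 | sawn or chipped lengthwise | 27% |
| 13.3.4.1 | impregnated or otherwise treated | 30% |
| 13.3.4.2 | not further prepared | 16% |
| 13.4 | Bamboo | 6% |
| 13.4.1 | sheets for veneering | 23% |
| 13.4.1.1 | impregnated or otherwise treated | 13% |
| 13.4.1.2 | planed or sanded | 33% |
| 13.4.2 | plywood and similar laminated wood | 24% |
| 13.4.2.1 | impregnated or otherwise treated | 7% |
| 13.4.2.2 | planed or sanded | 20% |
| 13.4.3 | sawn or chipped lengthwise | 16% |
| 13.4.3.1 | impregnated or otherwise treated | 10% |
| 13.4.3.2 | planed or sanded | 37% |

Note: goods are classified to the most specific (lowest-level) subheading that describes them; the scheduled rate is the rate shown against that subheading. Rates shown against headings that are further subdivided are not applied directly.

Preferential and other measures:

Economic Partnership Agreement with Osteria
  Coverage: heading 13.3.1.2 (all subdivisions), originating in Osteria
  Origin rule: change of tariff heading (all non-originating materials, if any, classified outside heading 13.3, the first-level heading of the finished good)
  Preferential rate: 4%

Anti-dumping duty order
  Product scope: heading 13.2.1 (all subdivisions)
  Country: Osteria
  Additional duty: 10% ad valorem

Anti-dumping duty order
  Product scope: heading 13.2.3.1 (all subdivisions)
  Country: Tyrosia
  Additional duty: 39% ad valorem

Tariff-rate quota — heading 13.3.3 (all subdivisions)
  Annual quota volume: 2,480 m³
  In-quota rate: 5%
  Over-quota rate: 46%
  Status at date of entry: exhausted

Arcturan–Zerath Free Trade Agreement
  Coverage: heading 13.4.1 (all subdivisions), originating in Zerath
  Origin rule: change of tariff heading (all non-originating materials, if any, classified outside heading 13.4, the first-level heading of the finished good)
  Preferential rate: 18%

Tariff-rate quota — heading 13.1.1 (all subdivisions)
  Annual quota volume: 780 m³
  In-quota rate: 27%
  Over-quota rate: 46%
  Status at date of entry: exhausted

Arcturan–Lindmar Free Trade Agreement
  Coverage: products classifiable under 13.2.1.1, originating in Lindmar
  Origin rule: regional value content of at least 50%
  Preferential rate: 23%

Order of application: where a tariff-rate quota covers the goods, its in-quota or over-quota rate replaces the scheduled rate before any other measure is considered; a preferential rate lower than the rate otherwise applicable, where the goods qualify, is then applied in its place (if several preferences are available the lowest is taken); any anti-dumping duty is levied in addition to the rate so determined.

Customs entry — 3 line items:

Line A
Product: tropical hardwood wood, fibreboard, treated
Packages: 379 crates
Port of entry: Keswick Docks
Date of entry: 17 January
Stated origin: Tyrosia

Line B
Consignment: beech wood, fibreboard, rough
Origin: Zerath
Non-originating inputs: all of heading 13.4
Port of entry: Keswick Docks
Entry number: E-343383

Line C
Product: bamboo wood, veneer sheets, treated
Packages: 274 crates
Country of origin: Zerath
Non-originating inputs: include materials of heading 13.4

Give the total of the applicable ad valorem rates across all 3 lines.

Line A: tropical hardwood → 13.2; fibreboard → 13.2.1; treated → 13.2.1.1. Scheduled 8%. No special measure applies. → 8%.
Line B: beech → 13.3; fibreboard → 13.3.2; rough → 13.3.2.2. Scheduled 21%. Zerath agreement on 13.4.1: 13.3.2.2 not covered. → 21%.
Line C: bamboo → 13.4; veneer sheets → 13.4.1; treated → 13.4.1.1. Scheduled 13%. Zerath agreement on 13.4.1: CTH not met. → 13%.
Sum: 8% + 21% + 13% = 42%.

42%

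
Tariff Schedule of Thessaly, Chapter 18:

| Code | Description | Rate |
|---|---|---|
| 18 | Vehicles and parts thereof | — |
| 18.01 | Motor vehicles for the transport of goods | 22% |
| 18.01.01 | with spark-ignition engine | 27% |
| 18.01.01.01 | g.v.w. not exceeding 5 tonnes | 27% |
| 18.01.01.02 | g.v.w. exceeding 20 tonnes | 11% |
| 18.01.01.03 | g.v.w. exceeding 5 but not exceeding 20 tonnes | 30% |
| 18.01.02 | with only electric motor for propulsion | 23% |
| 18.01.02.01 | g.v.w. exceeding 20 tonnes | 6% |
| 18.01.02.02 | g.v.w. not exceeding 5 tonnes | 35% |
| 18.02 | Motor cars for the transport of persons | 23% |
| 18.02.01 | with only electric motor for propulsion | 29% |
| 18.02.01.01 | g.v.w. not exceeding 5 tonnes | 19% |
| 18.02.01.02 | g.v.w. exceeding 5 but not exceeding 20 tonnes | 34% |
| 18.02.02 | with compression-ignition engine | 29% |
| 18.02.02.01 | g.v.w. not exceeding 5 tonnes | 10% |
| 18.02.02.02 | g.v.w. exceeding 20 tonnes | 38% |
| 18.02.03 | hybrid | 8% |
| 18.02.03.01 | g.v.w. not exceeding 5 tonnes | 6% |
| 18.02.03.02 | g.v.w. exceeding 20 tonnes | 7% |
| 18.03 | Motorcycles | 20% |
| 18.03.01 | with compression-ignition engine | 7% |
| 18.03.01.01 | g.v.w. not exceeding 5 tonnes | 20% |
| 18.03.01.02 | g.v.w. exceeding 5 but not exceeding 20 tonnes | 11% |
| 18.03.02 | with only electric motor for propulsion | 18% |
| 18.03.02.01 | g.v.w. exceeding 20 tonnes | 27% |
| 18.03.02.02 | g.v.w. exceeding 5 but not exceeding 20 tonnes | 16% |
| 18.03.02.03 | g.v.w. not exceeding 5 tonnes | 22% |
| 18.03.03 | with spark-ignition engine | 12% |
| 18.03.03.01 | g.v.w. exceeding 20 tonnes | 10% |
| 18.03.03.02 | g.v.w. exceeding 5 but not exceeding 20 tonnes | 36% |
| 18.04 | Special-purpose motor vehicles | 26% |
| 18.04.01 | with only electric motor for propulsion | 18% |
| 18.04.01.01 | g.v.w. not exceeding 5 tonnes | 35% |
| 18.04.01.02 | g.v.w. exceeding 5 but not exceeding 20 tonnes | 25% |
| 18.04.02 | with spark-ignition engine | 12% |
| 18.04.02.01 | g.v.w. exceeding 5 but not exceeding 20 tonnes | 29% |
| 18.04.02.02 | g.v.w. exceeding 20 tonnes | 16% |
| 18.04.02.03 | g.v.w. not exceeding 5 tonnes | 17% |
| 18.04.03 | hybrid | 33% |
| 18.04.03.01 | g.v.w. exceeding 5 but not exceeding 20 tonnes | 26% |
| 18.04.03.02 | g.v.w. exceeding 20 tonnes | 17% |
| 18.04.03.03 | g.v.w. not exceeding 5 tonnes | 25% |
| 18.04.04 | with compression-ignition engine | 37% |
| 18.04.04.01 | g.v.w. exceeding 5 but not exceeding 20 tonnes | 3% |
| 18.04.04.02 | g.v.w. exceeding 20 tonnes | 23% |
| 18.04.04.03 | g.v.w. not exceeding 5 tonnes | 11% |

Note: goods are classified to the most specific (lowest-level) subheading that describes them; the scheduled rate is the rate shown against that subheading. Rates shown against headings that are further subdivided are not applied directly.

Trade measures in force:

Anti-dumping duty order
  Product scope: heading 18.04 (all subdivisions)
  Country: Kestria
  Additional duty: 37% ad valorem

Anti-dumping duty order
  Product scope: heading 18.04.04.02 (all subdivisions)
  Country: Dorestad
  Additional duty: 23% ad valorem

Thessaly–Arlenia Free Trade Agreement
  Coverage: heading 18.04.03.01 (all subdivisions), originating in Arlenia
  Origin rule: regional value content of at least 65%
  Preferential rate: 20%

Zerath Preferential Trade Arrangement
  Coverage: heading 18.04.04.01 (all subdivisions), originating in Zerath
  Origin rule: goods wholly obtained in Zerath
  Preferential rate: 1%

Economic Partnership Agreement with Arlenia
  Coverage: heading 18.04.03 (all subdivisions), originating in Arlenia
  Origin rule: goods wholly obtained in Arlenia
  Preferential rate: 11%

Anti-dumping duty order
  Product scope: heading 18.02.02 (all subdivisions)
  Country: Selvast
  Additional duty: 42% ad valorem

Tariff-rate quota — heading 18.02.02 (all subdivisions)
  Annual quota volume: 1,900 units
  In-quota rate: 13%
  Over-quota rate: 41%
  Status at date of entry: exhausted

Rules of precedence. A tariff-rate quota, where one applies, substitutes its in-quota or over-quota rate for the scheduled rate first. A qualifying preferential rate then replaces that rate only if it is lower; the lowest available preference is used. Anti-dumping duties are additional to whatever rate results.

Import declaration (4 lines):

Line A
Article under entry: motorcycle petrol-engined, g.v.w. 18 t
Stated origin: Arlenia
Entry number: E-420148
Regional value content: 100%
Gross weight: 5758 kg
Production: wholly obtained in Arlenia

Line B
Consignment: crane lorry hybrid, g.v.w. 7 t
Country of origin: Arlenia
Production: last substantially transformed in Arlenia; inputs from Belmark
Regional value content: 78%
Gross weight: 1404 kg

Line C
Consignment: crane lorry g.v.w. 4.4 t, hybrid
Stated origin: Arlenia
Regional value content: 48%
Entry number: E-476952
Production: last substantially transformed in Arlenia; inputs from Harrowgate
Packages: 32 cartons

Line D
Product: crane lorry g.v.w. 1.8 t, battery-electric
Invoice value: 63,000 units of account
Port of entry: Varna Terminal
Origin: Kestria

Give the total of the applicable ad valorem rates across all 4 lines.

153%

Line A: motorcycle → 18.03; petrol-engined → 18.03.03; g.v.w. 18 t → 18.03.03.02. Scheduled 36%. Arlenia agreement on 18.04.03.01: 18.03.03.02 not covered; Arlenia agreement on 18.04.03: 18.03.03.02 not covered. → 36%.
Line B: crane lorry → 18.04; hybrid → 18.04.03; g.v.w. 7 t → 18.04.03.01. Scheduled 26%. Arlenia agreement on 18.04.03.01: RVC ≥ 65% → 20% available; Arlenia agreement on 18.04.03: not wholly obtained; preferential 20%. → 20%.
Line C: crane lorry → 18.04; hybrid → 18.04.03; g.v.w. 4.4 t → 18.04.03.03. Scheduled 25%. Arlenia agreement on 18.04.03.01: 18.04.03.03 not covered; Arlenia agreement on 18.04.03: not wholly obtained. → 25%.
Line D: crane lorry → 18.04; battery-electric → 18.04.01; g.v.w. 1.8 t → 18.04.01.01. Scheduled 35%. anti-dumping (Kestria, 18.04): +37%; total 35% + 37% = 72%. → 72%.
Sum: 36% + 20% + 25% + 72% = 153%.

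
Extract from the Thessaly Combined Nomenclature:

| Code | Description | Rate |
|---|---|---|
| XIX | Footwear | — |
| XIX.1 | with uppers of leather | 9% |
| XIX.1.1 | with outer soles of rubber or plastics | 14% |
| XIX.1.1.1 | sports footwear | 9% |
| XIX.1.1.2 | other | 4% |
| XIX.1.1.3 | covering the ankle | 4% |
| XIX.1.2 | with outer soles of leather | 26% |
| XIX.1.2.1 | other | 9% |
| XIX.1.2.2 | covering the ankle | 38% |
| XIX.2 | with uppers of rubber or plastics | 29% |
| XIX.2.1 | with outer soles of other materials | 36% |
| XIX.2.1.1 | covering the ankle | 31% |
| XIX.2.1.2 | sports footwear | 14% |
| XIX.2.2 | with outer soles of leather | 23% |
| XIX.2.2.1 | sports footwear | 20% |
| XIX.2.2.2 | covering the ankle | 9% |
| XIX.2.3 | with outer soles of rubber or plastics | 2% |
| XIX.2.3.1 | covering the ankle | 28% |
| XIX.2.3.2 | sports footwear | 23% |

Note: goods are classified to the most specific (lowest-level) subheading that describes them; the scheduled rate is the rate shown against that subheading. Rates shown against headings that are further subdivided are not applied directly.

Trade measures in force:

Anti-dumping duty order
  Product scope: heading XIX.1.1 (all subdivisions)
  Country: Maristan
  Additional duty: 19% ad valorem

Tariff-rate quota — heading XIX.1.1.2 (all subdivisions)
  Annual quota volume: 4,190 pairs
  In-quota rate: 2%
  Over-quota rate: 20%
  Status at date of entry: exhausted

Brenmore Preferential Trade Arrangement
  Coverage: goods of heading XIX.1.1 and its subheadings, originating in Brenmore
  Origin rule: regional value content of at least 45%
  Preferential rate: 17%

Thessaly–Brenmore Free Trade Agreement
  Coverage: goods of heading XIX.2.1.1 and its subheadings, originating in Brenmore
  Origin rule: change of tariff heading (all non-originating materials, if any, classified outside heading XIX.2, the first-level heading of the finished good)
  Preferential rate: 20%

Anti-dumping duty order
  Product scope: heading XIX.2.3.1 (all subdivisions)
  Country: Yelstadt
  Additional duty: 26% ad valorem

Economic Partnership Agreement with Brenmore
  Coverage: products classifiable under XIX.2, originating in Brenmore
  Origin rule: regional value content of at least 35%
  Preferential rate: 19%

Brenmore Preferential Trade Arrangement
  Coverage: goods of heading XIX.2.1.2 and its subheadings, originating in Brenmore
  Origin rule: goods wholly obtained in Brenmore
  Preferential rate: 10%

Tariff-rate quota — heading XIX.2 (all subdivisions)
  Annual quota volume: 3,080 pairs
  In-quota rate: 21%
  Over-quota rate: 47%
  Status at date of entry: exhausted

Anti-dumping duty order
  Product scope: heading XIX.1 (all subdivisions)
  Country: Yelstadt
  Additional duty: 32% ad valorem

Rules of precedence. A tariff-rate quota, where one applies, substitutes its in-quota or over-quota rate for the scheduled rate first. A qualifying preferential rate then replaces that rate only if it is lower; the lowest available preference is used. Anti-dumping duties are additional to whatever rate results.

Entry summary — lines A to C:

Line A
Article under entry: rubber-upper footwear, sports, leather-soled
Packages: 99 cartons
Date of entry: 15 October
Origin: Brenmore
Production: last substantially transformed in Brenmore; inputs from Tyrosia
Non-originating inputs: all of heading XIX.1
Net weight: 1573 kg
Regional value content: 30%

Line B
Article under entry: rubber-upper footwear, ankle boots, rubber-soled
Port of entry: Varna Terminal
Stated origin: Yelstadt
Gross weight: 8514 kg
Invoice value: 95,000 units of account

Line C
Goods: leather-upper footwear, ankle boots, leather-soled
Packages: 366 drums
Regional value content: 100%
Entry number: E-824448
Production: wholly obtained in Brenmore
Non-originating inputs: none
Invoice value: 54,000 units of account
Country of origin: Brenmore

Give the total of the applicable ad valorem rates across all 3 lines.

158%

Line A: rubber-upper → XIX.2; leather-soled → XIX.2.2; sports → XIX.2.2.1. Scheduled 20%. quota on XIX.2 exhausted → over-quota 47%; Brenmore agreement on XIX.1.1: XIX.2.2.1 not covered; Brenmore agreement on XIX.2.1.1: XIX.2.2.1 not covered; Brenmore agreement on XIX.2: RVC < 35%; Brenmore agreement on XIX.2.1.2: XIX.2.2.1 not covered. → 47%.
Line B: rubber-upper → XIX.2; rubber-soled → XIX.2.3; ankle boots → XIX.2.3.1. Scheduled 28%. quota on XIX.2 exhausted → over-quota 47%; anti-dumping (Yelstadt, XIX.2.3.1): +26%; total 47% + 26% = 73%. → 73%.
Line C: leather-upper → XIX.1; leather-soled → XIX.1.2; ankle boots → XIX.1.2.2. Scheduled 38%. Brenmore agreement on XIX.1.1: XIX.1.2.2 not covered; Brenmore agreement on XIX.2.1.1: XIX.1.2.2 not covered; Brenmore agreement on XIX.2: XIX.1.2.2 not covered; Brenmore agreement on XIX.2.1.2: XIX.1.2.2 not covered. → 38%.
Sum: 47% + 73% + 38% = 158%.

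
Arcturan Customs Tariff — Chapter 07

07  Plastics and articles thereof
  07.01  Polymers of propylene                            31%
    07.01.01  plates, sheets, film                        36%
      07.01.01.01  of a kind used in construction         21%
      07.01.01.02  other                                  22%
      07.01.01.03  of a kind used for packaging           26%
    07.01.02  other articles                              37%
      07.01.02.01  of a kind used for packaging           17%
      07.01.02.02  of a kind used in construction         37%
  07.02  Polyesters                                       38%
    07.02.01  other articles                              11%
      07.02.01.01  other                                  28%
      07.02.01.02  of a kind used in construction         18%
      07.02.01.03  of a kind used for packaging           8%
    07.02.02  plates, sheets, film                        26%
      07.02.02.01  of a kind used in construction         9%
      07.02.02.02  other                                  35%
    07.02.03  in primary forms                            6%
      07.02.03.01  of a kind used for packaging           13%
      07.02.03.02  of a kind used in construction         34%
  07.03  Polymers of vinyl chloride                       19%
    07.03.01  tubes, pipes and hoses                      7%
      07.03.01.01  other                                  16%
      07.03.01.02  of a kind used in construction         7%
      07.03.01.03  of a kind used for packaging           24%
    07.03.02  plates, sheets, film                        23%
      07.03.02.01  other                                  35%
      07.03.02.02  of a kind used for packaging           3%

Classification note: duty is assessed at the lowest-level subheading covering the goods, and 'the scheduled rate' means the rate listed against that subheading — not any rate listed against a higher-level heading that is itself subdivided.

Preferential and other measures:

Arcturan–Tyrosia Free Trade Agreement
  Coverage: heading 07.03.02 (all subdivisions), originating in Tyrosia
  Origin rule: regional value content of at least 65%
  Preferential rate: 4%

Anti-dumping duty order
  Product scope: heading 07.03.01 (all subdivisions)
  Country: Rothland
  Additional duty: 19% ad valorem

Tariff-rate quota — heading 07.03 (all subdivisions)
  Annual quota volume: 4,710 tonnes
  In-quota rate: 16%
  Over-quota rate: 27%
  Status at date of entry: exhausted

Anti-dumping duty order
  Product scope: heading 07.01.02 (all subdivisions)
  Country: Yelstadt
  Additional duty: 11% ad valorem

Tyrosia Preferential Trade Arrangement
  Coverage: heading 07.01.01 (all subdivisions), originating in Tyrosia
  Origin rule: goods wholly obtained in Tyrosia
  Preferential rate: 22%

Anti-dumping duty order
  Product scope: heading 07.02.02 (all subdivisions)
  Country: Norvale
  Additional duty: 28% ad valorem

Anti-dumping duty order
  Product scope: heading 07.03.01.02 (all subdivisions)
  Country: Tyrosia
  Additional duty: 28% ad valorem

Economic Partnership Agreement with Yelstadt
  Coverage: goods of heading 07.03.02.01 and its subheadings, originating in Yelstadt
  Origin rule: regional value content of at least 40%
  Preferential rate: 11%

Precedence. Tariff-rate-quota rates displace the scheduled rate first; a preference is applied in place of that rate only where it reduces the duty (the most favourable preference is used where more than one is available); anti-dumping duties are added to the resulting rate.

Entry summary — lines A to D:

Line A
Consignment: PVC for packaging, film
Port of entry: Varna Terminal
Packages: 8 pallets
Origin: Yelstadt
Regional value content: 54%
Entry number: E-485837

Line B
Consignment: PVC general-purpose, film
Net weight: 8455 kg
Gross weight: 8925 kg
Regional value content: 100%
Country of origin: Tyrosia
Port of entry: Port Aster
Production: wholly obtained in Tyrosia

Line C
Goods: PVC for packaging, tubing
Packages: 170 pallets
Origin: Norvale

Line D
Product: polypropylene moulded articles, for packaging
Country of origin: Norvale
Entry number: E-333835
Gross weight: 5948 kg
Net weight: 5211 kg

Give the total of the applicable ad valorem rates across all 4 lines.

75%

Line A: PVC → 07.03; film → 07.03.02; for packaging → 07.03.02.02. Scheduled 3%. quota on 07.03 exhausted → over-quota 27%; Yelstadt agreement on 07.03.02.01: 07.03.02.02 not covered. → 27%.
Line B: PVC → 07.03; film → 07.03.02; general-purpose → 07.03.02.01. Scheduled 35%. quota on 07.03 exhausted → over-quota 27%; Tyrosia agreement on 07.03.02: RVC ≥ 65% → 4% available; Tyrosia agreement on 07.01.01: 07.03.02.01 not covered; preferential 4%. → 4%.
Line C: PVC → 07.03; tubing → 07.03.01; for packaging → 07.03.01.03. Scheduled 24%. quota on 07.03 exhausted → over-quota 27%. → 27%.
Line D: polypropylene → 07.01; moulded articles → 07.01.02; for packaging → 07.01.02.01. Scheduled 17%. No special measure applies. → 17%.
Sum: 27% + 4% + 27% + 17% = 75%.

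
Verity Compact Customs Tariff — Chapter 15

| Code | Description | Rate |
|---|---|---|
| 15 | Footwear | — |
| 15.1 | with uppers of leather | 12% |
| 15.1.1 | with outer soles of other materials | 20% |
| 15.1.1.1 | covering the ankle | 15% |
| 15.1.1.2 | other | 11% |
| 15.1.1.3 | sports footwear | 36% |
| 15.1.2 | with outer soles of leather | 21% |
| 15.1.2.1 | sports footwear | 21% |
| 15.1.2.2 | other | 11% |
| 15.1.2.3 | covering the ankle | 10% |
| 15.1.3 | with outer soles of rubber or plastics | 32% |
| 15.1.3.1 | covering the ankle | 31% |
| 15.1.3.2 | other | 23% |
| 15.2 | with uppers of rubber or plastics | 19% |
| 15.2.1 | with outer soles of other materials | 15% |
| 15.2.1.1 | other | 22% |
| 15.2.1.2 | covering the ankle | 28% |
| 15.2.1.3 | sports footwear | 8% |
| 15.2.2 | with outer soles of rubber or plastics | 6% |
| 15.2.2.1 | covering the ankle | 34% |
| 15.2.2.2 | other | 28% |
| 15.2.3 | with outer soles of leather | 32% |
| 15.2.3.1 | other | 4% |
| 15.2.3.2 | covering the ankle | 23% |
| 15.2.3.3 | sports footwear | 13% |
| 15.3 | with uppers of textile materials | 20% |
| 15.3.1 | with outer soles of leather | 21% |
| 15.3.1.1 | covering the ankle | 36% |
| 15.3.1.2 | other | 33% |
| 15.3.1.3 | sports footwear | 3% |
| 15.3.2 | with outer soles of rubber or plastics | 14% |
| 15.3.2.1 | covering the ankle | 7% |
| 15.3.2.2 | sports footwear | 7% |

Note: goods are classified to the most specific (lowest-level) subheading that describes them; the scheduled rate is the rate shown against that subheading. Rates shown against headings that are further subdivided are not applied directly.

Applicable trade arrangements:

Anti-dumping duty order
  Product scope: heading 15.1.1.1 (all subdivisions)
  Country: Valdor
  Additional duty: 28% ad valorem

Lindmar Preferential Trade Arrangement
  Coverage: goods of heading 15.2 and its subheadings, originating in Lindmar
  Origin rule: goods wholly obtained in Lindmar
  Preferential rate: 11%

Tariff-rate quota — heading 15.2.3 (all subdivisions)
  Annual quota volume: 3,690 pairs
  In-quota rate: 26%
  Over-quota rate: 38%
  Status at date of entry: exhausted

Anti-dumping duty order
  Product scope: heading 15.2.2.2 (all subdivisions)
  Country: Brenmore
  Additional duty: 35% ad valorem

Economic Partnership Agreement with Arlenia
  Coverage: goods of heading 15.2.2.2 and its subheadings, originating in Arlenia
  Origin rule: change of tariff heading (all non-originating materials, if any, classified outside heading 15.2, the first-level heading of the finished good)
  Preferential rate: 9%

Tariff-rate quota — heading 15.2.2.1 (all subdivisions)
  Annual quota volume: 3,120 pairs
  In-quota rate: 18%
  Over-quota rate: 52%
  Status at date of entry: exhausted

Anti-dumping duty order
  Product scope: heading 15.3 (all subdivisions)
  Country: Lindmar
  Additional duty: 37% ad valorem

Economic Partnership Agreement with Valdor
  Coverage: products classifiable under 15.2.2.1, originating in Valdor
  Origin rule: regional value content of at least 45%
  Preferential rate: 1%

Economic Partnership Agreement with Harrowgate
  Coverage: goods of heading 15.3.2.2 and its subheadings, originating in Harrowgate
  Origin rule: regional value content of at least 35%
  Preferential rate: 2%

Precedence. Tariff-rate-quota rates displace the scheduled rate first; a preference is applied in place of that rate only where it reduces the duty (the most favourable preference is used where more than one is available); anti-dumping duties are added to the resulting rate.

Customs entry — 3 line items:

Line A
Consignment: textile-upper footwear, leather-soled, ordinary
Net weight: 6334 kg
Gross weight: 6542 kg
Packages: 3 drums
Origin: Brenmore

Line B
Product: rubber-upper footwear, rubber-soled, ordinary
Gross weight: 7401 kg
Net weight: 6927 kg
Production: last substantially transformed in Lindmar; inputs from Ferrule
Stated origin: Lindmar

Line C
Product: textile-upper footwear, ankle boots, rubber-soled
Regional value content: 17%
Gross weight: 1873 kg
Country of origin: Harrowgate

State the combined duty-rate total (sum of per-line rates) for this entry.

68%

Line A: textile-upper → 15.3; leather-soled → 15.3.1; ordinary → 15.3.1.2. Scheduled 33%. No special measure applies. → 33%.
Line B: rubber-upper → 15.2; rubber-soled → 15.2.2; ordinary → 15.2.2.2. Scheduled 28%. Lindmar agreement on 15.2: not wholly obtained. → 28%.
Line C: textile-upper → 15.3; rubber-soled → 15.3.2; ankle boots → 15.3.2.1. Scheduled 7%. Harrowgate agreement on 15.3.2.2: 15.3.2.1 not covered. → 7%.
Sum: 33% + 28% + 7% = 68%.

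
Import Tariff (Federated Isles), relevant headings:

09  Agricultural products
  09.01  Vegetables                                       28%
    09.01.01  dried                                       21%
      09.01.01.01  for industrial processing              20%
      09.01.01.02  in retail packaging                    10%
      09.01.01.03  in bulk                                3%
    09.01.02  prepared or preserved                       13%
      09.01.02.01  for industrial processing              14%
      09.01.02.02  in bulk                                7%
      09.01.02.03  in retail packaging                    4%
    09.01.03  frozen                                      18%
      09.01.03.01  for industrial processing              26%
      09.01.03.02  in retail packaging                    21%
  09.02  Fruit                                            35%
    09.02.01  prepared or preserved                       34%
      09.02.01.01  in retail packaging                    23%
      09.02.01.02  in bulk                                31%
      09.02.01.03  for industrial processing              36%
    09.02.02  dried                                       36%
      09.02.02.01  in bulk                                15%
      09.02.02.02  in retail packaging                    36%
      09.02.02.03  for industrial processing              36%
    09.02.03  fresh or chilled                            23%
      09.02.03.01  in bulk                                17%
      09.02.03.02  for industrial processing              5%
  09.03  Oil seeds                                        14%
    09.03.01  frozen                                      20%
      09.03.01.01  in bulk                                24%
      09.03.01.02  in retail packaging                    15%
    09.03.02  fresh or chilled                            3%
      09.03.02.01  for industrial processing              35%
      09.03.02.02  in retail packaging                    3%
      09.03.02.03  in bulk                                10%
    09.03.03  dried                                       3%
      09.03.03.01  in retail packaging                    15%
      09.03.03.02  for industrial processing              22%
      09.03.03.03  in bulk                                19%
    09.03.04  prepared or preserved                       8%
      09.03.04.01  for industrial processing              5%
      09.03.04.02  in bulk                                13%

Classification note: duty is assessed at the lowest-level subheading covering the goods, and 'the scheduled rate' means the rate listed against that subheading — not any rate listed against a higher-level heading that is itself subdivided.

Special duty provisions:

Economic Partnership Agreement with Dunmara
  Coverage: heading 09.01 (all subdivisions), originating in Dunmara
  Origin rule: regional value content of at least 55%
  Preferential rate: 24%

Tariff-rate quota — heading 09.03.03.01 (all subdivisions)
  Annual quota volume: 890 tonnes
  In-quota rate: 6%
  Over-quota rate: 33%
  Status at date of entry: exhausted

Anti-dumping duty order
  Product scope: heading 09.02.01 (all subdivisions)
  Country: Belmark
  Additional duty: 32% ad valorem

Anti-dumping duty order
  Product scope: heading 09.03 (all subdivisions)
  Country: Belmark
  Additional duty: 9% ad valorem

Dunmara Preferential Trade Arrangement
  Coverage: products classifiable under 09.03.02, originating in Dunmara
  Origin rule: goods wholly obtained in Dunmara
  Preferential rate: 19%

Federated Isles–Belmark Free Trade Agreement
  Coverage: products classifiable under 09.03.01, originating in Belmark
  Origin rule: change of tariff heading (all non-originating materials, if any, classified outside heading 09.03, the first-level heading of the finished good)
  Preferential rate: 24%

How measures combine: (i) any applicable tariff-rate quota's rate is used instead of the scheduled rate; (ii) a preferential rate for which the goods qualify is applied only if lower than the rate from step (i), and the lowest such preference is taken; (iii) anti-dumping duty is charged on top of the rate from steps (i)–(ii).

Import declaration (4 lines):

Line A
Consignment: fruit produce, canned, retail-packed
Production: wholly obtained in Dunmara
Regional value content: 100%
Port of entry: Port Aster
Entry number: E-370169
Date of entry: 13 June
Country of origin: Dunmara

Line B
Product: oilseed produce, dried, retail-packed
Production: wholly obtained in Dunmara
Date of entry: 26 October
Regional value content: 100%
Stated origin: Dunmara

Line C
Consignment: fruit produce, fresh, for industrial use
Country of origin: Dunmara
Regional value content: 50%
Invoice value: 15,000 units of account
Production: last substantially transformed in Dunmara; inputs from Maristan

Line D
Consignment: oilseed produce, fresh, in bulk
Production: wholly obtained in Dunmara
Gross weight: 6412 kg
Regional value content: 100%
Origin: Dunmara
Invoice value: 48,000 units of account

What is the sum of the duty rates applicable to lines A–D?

71%

Line A: fruit → 09.02; canned → 09.02.01; retail-packed → 09.02.01.01. Scheduled 23%. Dunmara agreement on 09.01: 09.02.01.01 not covered; Dunmara agreement on 09.03.02: 09.02.01.01 not covered. → 23%.
Line B: oilseed → 09.03; dried → 09.03.03; retail-packed → 09.03.03.01. Scheduled 15%. quota on 09.03.03.01 exhausted → over-quota 33%; Dunmara agreement on 09.01: 09.03.03.01 not covered; Dunmara agreement on 09.03.02: 09.03.03.01 not covered. → 33%.
Line C: fruit → 09.02; fresh → 09.02.03; for industrial use → 09.02.03.02. Scheduled 5%. Dunmara agreement on 09.01: 09.02.03.02 not covered; Dunmara agreement on 09.03.02: 09.02.03.02 not covered. → 5%.
Line D: oilseed → 09.03; fresh → 09.03.02; in bulk → 09.03.02.03. Scheduled 10%. Dunmara agreement on 09.01: 09.03.02.03 not covered; Dunmara agreement on 09.03.02: wholly obtained → 19% available; preference 19% not lower than 10% → no reduction. → 10%.
Sum: 23% + 33% + 5% + 10% = 71%.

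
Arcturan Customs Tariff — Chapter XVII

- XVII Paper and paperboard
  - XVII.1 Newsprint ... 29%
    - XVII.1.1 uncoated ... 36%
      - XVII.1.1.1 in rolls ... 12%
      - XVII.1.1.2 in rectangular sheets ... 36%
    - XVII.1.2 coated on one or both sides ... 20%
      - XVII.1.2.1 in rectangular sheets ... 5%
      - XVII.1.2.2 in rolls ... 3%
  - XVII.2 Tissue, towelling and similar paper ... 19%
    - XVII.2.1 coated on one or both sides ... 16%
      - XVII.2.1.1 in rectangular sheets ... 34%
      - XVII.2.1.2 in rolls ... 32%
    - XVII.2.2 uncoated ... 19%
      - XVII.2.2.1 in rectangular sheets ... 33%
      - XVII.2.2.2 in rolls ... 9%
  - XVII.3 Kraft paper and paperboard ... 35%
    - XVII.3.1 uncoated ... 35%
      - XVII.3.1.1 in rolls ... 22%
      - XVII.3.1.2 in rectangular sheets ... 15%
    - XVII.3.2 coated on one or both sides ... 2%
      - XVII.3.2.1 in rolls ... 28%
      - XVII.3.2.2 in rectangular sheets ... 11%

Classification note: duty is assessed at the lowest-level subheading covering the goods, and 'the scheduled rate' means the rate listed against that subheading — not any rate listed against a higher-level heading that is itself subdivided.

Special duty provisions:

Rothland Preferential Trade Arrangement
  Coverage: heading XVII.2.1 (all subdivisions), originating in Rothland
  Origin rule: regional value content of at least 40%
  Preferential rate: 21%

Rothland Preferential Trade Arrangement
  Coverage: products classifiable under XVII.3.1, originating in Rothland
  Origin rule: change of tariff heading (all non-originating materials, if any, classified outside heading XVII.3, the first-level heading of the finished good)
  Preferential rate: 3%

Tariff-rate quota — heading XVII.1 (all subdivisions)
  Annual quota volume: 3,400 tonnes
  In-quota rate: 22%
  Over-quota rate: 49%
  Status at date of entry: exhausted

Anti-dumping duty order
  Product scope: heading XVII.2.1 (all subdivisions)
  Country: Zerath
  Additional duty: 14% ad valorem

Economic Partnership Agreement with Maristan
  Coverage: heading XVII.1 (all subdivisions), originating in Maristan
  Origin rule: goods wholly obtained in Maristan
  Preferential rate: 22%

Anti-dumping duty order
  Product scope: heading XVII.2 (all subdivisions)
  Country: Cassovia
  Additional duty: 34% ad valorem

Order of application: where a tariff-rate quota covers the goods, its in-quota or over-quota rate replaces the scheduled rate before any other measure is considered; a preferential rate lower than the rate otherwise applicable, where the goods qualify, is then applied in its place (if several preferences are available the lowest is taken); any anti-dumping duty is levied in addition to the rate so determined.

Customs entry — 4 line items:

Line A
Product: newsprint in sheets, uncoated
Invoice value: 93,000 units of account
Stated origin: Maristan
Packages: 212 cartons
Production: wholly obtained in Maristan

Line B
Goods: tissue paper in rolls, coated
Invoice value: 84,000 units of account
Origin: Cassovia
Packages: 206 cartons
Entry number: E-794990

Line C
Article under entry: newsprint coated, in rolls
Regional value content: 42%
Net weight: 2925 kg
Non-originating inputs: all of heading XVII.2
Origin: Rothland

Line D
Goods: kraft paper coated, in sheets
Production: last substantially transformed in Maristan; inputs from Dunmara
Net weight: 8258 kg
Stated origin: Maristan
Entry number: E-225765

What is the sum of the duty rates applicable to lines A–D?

Line A: newsprint → XVII.1; uncoated → XVII.1.1; in sheets → XVII.1.1.2. Scheduled 36%. quota on XVII.1 exhausted → over-quota 49%; Maristan agreement on XVII.1: wholly obtained → 22% available; preferential 22%. → 22%.
Line B: tissue paper → XVII.2; coated → XVII.2.1; in rolls → XVII.2.1.2. Scheduled 32%. anti-dumping (Cassovia, XVII.2): +34%; total 32% + 34% = 66%. → 66%.
Line C: newsprint → XVII.1; coated → XVII.1.2; in rolls → XVII.1.2.2. Scheduled 3%. quota on XVII.1 exhausted → over-quota 49%; Rothland agreement on XVII.2.1: XVII.1.2.2 not covered; Rothland agreement on XVII.3.1: XVII.1.2.2 not covered. → 49%.
Line D: kraft paper → XVII.3; coated → XVII.3.2; in sheets → XVII.3.2.2. Scheduled 11%. Maristan agreement on XVII.1: XVII.3.2.2 not covered. → 11%.
Sum: 22% + 66% + 49% + 11% = 148%.

148%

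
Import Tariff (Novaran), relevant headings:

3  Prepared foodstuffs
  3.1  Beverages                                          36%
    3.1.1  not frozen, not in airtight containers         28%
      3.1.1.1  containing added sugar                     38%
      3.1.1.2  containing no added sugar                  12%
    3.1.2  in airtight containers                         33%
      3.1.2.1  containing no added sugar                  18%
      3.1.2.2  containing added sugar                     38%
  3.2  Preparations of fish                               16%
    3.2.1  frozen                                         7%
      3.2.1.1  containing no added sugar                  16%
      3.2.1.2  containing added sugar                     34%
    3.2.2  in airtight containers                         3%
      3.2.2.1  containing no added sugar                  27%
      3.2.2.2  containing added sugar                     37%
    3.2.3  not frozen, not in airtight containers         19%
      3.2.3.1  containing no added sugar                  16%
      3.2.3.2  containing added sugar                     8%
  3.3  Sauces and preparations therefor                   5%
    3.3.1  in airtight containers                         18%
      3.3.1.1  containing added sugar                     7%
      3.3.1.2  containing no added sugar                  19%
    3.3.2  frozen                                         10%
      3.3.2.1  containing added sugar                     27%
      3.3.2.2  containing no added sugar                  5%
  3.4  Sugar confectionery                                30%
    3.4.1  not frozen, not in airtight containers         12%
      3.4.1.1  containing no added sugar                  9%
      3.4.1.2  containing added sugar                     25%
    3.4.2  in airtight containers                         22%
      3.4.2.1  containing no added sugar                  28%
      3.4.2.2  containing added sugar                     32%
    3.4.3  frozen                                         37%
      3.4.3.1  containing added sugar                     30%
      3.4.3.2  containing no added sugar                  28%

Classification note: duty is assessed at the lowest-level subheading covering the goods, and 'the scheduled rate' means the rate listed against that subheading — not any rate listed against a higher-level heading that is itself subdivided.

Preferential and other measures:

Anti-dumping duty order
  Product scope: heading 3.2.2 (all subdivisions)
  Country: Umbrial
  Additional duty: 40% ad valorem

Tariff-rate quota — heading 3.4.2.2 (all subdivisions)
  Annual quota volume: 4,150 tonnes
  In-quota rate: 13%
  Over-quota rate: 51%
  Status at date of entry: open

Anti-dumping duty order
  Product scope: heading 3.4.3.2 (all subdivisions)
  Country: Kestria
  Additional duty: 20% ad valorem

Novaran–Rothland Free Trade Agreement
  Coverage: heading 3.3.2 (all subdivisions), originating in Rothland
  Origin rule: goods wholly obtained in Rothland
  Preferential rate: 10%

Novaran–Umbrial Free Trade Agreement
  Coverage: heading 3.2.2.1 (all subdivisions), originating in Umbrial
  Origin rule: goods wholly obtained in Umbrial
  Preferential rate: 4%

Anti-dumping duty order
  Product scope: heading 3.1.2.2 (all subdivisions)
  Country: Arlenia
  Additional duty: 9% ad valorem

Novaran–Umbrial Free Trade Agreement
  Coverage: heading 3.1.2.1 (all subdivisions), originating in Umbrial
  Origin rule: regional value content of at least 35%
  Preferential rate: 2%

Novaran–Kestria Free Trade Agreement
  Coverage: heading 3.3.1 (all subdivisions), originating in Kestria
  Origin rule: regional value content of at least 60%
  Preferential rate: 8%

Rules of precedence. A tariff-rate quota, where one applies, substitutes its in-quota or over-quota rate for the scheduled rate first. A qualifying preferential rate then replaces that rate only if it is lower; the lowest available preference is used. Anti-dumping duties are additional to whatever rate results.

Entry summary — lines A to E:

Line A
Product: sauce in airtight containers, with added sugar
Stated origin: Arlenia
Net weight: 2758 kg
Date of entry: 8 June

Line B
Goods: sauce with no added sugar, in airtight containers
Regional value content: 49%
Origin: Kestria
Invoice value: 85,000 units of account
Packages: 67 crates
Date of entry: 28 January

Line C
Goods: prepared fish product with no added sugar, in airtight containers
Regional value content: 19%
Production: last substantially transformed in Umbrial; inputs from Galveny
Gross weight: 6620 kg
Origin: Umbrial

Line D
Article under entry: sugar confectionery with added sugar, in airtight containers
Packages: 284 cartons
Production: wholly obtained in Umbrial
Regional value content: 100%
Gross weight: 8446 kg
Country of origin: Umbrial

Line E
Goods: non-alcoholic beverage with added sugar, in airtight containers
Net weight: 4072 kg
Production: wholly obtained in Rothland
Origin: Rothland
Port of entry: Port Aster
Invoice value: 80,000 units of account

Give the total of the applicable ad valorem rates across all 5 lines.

Line A: sauce → 3.3; in airtight containers → 3.3.1; with added sugar → 3.3.1.1. Scheduled 7%. No special measure applies. → 7%.
Line B: sauce → 3.3; in airtight containers → 3.3.1; with no added sugar → 3.3.1.2. Scheduled 19%. Kestria agreement on 3.3.1: RVC < 60%. → 19%.
Line C: prepared fish product → 3.2; in airtight containers → 3.2.2; with no added sugar → 3.2.2.1. Scheduled 27%. Umbrial agreement on 3.2.2.1: not wholly obtained; Umbrial agreement on 3.1.2.1: 3.2.2.1 not covered; anti-dumping (Umbrial, 3.2.2): +40%; total 27% + 40% = 67%. → 67%.
Line D: sugar confectionery → 3.4; in airtight containers → 3.4.2; with added sugar → 3.4.2.2. Scheduled 32%. quota on 3.4.2.2 open → in-quota 13%; Umbrial agreement on 3.2.2.1: 3.4.2.2 not covered; Umbrial agreement on 3.1.2.1: 3.4.2.2 not covered. → 13%.
Line E: non-alcoholic beverage → 3.1; in airtight containers → 3.1.2; with added sugar → 3.1.2.2. Scheduled 38%. Rothland agreement on 3.3.2: 3.1.2.2 not covered. → 38%.
Sum: 7% + 19% + 67% + 13% + 38% = 144%.

144%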